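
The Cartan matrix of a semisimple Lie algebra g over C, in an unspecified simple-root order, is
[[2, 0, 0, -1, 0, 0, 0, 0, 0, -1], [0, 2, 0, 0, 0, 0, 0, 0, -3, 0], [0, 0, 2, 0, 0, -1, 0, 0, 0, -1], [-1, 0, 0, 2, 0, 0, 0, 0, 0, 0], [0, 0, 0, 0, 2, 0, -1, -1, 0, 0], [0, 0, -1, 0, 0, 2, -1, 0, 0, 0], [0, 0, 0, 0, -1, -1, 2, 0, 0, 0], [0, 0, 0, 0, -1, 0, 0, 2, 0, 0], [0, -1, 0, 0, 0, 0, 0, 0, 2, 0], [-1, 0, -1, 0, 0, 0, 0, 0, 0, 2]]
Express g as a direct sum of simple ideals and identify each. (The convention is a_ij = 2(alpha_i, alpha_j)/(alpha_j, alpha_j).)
The diagram associated to this matrix has two connected components: the simple roots {alpha_1, alpha_3, alpha_4, alpha_5, alpha_6, alpha_7, alpha_8, alpha_10} form a chain of 8 nodes with single edges (A_8), and {alpha_2, alpha_9} form two nodes joined by a triple edge (G_2). A semisimple Lie algebra decomposes uniquely as the direct sum of simple ideals, one per connected component of its Dynkin diagram, so g ≅ A_8 ⊕ G_2 (dimension 80 + 14 = 94).

type A_8 ⊕ type G_2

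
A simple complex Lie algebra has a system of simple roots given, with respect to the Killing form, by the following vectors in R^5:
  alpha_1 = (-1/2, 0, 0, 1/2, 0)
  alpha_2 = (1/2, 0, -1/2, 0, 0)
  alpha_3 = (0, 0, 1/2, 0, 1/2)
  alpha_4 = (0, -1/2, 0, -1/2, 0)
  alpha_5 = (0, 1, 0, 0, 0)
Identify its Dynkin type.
Compute the Cartan integers a_ij = 2(alpha_i, alpha_j)/(alpha_j, alpha_j); the resulting 5x5 Cartan matrix is
[[2, -1, 0, -1, 0], [-1, 2, -1, 0, 0], [0, -1, 2, 0, 0], [-1, 0, 0, 2, -1], [0, 0, 0, -2, 2]].
The roots have two lengths (squared-length ratio 2:1); the short ones are alpha_{1,2,3,4}. The associated Dynkin diagram is a chain of 5 nodes with a double edge at one end; the terminal node there is the unique long simple root (C_5), so the type is C_5 (the algebra sp(10)).

C_5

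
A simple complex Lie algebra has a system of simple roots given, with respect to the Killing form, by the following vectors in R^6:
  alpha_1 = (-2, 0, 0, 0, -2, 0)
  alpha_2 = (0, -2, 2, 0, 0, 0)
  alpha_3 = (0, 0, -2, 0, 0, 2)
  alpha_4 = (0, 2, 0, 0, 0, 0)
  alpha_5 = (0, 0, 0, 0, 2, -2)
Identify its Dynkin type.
B_5

Compute the Cartan integers a_ij = 2(alpha_i, alpha_j)/(alpha_j, alpha_j); the resulting 5x5 Cartan matrix is
[[2, 0, 0, 0, -1], [0, 2, -1, -2, 0], [0, -1, 2, 0, -1], [0, -1, 0, 2, 0], [-1, 0, -1, 0, 2]].
The roots have two lengths (squared-length ratio 2:1); the short ones are alpha_{4}. The associated Dynkin diagram is a chain of 5 nodes with a double edge at one end; the terminal node there is the unique short simple root (B_5), so the type is B_5 (the algebra so(11)).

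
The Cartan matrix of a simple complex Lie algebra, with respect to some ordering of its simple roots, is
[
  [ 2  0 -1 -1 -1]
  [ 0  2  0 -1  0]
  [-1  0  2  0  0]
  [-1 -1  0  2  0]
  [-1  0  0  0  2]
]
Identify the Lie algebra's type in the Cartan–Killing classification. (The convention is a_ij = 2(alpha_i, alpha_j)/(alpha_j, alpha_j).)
type D_5

The matrix has rank 5 with 2's on the diagonal. Reading the off-diagonal entries as Dynkin edges (a single edge where a_ij = a_ji = -1; a double or triple edge where a_ij * a_ji = 2 or 3), the diagram is a chain of 3 nodes with a fork of two nodes at one end (D_5). One simple-root ordering that puts it in standard form is (alpha_2, alpha_4, alpha_1, alpha_5, alpha_3). So the algebra is type D_5, i.e. so(10).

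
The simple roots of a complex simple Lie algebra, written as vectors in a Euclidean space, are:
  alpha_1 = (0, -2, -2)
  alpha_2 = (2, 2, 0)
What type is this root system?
Compute the Cartan integers a_ij = 2(alpha_i, alpha_j)/(alpha_j, alpha_j); the resulting 2x2 Cartan matrix is
[[2, -1], [-1, 2]].
All simple roots have the same length, so the diagram is simply laced. The associated Dynkin diagram is a chain of 2 nodes with single edges (A_2), so the type is A_2 (the algebra sl(3)).

A2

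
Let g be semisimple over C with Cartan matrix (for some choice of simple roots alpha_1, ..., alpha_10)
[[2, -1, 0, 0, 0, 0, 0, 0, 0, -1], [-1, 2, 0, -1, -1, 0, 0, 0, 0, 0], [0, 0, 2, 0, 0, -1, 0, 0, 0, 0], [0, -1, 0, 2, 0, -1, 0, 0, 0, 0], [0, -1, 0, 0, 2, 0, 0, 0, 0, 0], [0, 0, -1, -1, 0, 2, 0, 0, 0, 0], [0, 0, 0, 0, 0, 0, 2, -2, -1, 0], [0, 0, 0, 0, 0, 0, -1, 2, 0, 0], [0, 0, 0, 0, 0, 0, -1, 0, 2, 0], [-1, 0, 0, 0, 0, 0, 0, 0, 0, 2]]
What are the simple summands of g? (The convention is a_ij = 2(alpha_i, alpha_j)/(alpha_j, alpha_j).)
The diagram associated to this matrix has two connected components: the simple roots {alpha_7, alpha_8, alpha_9} form a chain of 3 nodes with a double edge at one end; the terminal node there is the unique short simple root (B_3), and {alpha_1, alpha_2, alpha_3, alpha_4, alpha_5, alpha_6, alpha_10} form a chain of 6 nodes with one extra node attached to the third node from one end (E_7). A semisimple Lie algebra decomposes uniquely as the direct sum of simple ideals, one per connected component of its Dynkin diagram, so g ≅ B_3 ⊕ E_7 (dimension 21 + 133 = 154).

B_3 + E_7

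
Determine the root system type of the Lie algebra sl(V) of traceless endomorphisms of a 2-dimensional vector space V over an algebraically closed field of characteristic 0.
This is sl(2), which has dimension 2^2 - 1 = 3 and rank 2 - 1 = 1 (a Cartan subalgebra is the diagonal traceless matrices). In the classification of classical Lie algebras, the special linear algebra sl(n+1) has type A_n; here n = 1, so the Dynkin diagram is a chain of 1 nodes with single edges (A_1). Hence the type is A_1.

type A_1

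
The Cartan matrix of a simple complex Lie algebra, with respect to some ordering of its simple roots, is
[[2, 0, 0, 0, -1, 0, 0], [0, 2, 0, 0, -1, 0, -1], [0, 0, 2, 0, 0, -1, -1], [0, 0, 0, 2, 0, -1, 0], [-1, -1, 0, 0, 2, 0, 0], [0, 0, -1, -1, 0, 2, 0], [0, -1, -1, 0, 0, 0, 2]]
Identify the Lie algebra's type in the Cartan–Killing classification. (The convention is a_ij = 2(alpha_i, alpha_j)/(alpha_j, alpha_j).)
A_7 (sl(8))

The matrix has rank 7 with 2's on the diagonal. Reading the off-diagonal entries as Dynkin edges (a single edge where a_ij = a_ji = -1; a double or triple edge where a_ij * a_ji = 2 or 3), the diagram is a chain of 7 nodes with single edges (A_7). One simple-root ordering that puts it in standard form is (alpha_4, alpha_6, alpha_3, alpha_7, alpha_2, alpha_5, alpha_1). So the algebra is type A_7, i.e. sl(8).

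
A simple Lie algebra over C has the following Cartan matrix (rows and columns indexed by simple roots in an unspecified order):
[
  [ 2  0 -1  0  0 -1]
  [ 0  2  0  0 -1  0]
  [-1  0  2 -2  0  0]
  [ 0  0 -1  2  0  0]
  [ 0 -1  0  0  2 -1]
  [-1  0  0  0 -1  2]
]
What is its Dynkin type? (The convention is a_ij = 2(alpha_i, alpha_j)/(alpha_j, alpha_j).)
B_6 (so(13))

The matrix has rank 6 with 2's on the diagonal. Reading the off-diagonal entries as Dynkin edges (a single edge where a_ij = a_ji = -1; a double or triple edge where a_ij * a_ji = 2 or 3), the diagram is a chain of 6 nodes with a double edge at one end; the terminal node there is the unique short simple root (B_6). One simple-root ordering that puts it in standard form is (alpha_2, alpha_5, alpha_6, alpha_1, alpha_3, alpha_4). So the algebra is type B_6, i.e. so(13).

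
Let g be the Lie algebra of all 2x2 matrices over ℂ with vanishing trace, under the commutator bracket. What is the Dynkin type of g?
A1

This is sl(2), which has dimension 2^2 - 1 = 3 and rank 2 - 1 = 1 (a Cartan subalgebra is the diagonal traceless matrices). In the classification of classical Lie algebras, the special linear algebra sl(n+1) has type A_n; here n = 1, so the Dynkin diagram is a chain of 1 nodes with single edges (A_1). Hence the type is A_1.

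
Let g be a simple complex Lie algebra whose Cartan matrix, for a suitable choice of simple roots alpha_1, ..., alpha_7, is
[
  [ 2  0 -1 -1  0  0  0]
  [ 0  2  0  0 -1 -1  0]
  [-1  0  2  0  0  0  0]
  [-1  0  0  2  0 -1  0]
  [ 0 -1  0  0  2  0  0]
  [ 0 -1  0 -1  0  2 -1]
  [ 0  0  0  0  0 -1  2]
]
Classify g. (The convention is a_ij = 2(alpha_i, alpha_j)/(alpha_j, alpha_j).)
E7

The matrix has rank 7 with 2's on the diagonal. Reading the off-diagonal entries as Dynkin edges (a single edge where a_ij = a_ji = -1; a double or triple edge where a_ij * a_ji = 2 or 3), the diagram is a chain of 6 nodes with one extra node attached to the third node from one end (E_7). One simple-root ordering that puts it in standard form is (alpha_5, alpha_7, alpha_2, alpha_6, alpha_4, alpha_1, alpha_3). So the algebra is type E_7.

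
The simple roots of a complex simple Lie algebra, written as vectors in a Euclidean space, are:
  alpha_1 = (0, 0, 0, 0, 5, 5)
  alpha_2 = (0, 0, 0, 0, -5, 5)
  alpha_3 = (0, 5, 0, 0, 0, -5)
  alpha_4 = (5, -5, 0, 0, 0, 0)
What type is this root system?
type D_4

Compute the Cartan integers a_ij = 2(alpha_i, alpha_j)/(alpha_j, alpha_j); the resulting 4x4 Cartan matrix is
[[2, 0, -1, 0], [0, 2, -1, 0], [-1, -1, 2, -1], [0, 0, -1, 2]].
All simple roots have the same length, so the diagram is simply laced. The associated Dynkin diagram is a chain of 2 nodes with a fork of two nodes at one end (D_4), so the type is D_4 (the algebra so(8)).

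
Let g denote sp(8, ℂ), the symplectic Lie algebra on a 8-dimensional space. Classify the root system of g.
type C_4

This is sp(8), which has dimension 8(8+1)/2 = 36 and rank 8/2 = 4. In the classification of classical Lie algebras, the symplectic algebra sp(2n) has type C_n; here n = 4, so the Dynkin diagram is a chain of 4 nodes with a double edge at one end; the terminal node there is the unique long simple root (C_4). Hence the type is C_4.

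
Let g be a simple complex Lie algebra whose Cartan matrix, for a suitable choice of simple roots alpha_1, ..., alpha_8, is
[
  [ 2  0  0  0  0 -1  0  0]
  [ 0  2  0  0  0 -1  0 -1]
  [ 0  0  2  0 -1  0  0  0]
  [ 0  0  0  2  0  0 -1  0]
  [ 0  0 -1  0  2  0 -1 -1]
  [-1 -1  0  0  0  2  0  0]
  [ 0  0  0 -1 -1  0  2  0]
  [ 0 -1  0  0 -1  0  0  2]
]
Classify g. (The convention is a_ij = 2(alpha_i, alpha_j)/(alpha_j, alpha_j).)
The matrix has rank 8 with 2's on the diagonal. Reading the off-diagonal entries as Dynkin edges (a single edge where a_ij = a_ji = -1; a double or triple edge where a_ij * a_ji = 2 or 3), the diagram is a chain of 7 nodes with one extra node attached to the third node from one end (E_8). One simple-root ordering that puts it in standard form is (alpha_4, alpha_3, alpha_7, alpha_5, alpha_8, alpha_2, alpha_6, alpha_1). So the algebra is type E_8.

E8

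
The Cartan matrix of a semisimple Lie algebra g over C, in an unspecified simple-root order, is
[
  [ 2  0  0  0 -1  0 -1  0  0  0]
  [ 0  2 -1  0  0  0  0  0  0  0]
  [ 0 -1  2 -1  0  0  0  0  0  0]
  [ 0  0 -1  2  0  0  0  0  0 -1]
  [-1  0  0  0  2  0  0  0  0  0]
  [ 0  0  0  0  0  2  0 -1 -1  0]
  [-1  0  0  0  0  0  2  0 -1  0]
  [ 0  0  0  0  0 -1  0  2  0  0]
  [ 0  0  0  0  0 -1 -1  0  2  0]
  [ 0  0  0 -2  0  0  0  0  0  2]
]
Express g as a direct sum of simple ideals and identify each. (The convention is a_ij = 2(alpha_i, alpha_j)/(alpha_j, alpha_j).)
The diagram associated to this matrix has two connected components: the simple roots {alpha_1, alpha_5, alpha_6, alpha_7, alpha_8, alpha_9} form a chain of 6 nodes with single edges (A_6), and {alpha_2, alpha_3, alpha_4, alpha_10} form a chain of 4 nodes with a double edge at one end; the terminal node there is the unique long simple root (C_4). A semisimple Lie algebra decomposes uniquely as the direct sum of simple ideals, one per connected component of its Dynkin diagram, so g ≅ A_6 ⊕ C_4 (dimension 48 + 36 = 84).

A_6 ⊕ C_4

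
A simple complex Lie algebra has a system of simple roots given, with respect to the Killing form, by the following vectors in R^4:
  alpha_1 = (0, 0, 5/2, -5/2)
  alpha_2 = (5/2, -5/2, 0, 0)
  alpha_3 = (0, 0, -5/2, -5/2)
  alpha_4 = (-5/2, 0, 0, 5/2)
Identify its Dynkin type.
Compute the Cartan integers a_ij = 2(alpha_i, alpha_j)/(alpha_j, alpha_j); the resulting 4x4 Cartan matrix is
[[2, 0, 0, -1], [0, 2, 0, -1], [0, 0, 2, -1], [-1, -1, -1, 2]].
All simple roots have the same length, so the diagram is simply laced. The associated Dynkin diagram is a chain of 2 nodes with a fork of two nodes at one end (D_4), so the type is D_4 (the algebra so(8)).

type D_4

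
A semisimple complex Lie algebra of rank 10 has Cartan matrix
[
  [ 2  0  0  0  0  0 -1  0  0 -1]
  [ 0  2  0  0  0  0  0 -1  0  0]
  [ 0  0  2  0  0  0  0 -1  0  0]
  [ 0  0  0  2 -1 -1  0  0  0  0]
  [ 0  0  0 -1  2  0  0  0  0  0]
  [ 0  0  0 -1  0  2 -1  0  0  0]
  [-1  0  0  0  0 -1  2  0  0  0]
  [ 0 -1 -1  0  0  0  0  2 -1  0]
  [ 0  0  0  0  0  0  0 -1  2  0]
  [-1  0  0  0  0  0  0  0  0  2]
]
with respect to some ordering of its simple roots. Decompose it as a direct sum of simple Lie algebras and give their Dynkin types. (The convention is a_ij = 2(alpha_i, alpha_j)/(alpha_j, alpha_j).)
A_6 ⊕ D_4

The diagram associated to this matrix has two connected components: the simple roots {alpha_1, alpha_4, alpha_5, alpha_6, alpha_7, alpha_10} form a chain of 6 nodes with single edges (A_6), and {alpha_2, alpha_3, alpha_8, alpha_9} form a chain of 2 nodes with a fork of two nodes at one end (D_4). A semisimple Lie algebra decomposes uniquely as the direct sum of simple ideals, one per connected component of its Dynkin diagram, so g ≅ A_6 ⊕ D_4 (dimension 48 + 28 = 76).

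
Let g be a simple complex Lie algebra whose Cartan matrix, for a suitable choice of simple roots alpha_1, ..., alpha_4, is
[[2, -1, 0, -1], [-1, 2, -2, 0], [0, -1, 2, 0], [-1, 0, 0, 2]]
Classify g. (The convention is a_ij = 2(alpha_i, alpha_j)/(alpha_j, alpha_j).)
The matrix has rank 4 with 2's on the diagonal. Reading the off-diagonal entries as Dynkin edges (a single edge where a_ij = a_ji = -1; a double or triple edge where a_ij * a_ji = 2 or 3), the diagram is a chain of 4 nodes with a double edge at one end; the terminal node there is the unique short simple root (B_4). One simple-root ordering that puts it in standard form is (alpha_4, alpha_1, alpha_2, alpha_3). So the algebra is type B_4, i.e. so(9).

B_4 (so(9))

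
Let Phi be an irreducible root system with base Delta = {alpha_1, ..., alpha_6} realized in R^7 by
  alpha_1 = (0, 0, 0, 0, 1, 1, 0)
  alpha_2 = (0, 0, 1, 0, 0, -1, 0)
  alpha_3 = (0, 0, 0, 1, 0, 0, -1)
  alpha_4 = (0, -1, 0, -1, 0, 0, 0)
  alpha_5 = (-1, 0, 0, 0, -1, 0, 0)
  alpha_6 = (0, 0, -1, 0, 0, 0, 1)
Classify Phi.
Compute the Cartan integers a_ij = 2(alpha_i, alpha_j)/(alpha_j, alpha_j); the resulting 6x6 Cartan matrix is
[[2, -1, 0, 0, -1, 0], [-1, 2, 0, 0, 0, -1], [0, 0, 2, -1, 0, -1], [0, 0, -1, 2, 0, 0], [-1, 0, 0, 0, 2, 0], [0, -1, -1, 0, 0, 2]].
All simple roots have the same length, so the diagram is simply laced. The associated Dynkin diagram is a chain of 6 nodes with single edges (A_6), so the type is A_6 (the algebra sl(7)).

type A_6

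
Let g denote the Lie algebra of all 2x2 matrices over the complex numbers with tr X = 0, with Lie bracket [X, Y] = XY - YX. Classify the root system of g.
A1

This is sl(2), which has dimension 2^2 - 1 = 3 and rank 2 - 1 = 1 (a Cartan subalgebra is the diagonal traceless matrices). In the classification of classical Lie algebras, the special linear algebra sl(n+1) has type A_n; here n = 1, so the Dynkin diagram is a chain of 1 nodes with single edges (A_1). Hence the type is A_1.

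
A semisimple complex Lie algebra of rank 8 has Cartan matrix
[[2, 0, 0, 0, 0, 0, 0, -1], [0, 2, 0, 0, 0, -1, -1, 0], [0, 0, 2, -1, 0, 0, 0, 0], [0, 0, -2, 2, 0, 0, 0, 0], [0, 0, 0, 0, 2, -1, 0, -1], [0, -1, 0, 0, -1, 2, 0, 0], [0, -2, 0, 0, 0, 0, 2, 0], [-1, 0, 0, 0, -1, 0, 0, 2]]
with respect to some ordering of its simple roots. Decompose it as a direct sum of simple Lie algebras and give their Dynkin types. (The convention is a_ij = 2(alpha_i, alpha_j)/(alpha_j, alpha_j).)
B_2 (so(5)) ⊕ C_6 (sp(12))

The diagram associated to this matrix has two connected components: the simple roots {alpha_3, alpha_4} form a chain of 2 nodes with a double edge at one end; the terminal node there is the unique short simple root (B_2), and {alpha_1, alpha_2, alpha_5, alpha_6, alpha_7, alpha_8} form a chain of 6 nodes with a double edge at one end; the terminal node there is the unique long simple root (C_6). A semisimple Lie algebra decomposes uniquely as the direct sum of simple ideals, one per connected component of its Dynkin diagram, so g ≅ B_2 ⊕ C_6 (dimension 10 + 78 = 88).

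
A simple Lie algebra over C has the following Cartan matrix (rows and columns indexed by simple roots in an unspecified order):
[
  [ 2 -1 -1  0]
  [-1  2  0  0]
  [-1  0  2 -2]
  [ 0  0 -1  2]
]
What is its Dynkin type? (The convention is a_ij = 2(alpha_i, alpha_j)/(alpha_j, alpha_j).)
B4

The matrix has rank 4 with 2's on the diagonal. Reading the off-diagonal entries as Dynkin edges (a single edge where a_ij = a_ji = -1; a double or triple edge where a_ij * a_ji = 2 or 3), the diagram is a chain of 4 nodes with a double edge at one end; the terminal node there is the unique short simple root (B_4). One simple-root ordering that puts it in standard form is (alpha_2, alpha_1, alpha_3, alpha_4). So the algebra is type B_4, i.e. so(9).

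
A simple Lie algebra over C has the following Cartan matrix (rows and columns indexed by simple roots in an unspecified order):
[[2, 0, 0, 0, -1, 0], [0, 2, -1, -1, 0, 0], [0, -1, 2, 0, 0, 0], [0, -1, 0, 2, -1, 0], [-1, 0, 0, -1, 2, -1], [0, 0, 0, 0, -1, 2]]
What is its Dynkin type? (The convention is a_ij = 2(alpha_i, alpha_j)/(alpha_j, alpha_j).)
D_6

The matrix has rank 6 with 2's on the diagonal. Reading the off-diagonal entries as Dynkin edges (a single edge where a_ij = a_ji = -1; a double or triple edge where a_ij * a_ji = 2 or 3), the diagram is a chain of 4 nodes with a fork of two nodes at one end (D_6). One simple-root ordering that puts it in standard form is (alpha_3, alpha_2, alpha_4, alpha_5, alpha_1, alpha_6). So the algebra is type D_6, i.e. so(12).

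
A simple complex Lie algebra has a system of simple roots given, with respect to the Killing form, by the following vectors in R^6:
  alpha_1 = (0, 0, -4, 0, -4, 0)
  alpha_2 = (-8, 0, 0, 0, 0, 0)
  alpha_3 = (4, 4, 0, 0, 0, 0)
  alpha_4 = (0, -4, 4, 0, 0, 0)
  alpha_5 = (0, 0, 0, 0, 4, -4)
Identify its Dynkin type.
Compute the Cartan integers a_ij = 2(alpha_i, alpha_j)/(alpha_j, alpha_j); the resulting 5x5 Cartan matrix is
[[2, 0, 0, -1, -1], [0, 2, -2, 0, 0], [0, -1, 2, -1, 0], [-1, 0, -1, 2, 0], [-1, 0, 0, 0, 2]].
The roots have two lengths (squared-length ratio 2:1); the short ones are alpha_{1,3,4,5}. The associated Dynkin diagram is a chain of 5 nodes with a double edge at one end; the terminal node there is the unique long simple root (C_5), so the type is C_5 (the algebra sp(10)).

C_5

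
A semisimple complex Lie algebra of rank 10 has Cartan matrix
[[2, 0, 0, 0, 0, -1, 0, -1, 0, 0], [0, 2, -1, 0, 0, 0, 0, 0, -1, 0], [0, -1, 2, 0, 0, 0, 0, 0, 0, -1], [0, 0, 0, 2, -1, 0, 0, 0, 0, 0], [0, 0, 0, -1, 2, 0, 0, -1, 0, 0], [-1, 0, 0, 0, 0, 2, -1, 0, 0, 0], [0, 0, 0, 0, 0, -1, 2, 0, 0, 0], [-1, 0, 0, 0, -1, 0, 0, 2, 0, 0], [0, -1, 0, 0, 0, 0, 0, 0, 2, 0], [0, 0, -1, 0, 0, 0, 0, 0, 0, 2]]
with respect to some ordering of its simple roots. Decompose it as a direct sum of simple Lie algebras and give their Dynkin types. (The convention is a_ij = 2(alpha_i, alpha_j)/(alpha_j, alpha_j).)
The diagram associated to this matrix has two connected components: the simple roots {alpha_2, alpha_3, alpha_9, alpha_10} form a chain of 4 nodes with single edges (A_4), and {alpha_1, alpha_4, alpha_5, alpha_6, alpha_7, alpha_8} form a chain of 6 nodes with single edges (A_6). A semisimple Lie algebra decomposes uniquely as the direct sum of simple ideals, one per connected component of its Dynkin diagram, so g ≅ A_4 ⊕ A_6 (dimension 24 + 48 = 72).

type A_4 ⊕ type A_6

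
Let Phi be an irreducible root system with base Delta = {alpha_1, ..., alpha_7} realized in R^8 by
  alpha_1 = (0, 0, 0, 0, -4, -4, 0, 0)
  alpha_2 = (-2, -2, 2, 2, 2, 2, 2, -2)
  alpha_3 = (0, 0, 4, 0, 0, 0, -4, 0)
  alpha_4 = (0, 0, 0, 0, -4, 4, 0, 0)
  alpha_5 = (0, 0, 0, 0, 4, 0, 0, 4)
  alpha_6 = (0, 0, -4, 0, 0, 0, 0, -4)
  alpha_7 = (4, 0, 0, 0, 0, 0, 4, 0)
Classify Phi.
Compute the Cartan integers a_ij = 2(alpha_i, alpha_j)/(alpha_j, alpha_j); the resulting 7x7 Cartan matrix is
[[2, -1, 0, 0, -1, 0, 0], [-1, 2, 0, 0, 0, 0, 0], [0, 0, 2, 0, 0, -1, -1], [0, 0, 0, 2, -1, 0, 0], [-1, 0, 0, -1, 2, -1, 0], [0, 0, -1, 0, -1, 2, 0], [0, 0, -1, 0, 0, 0, 2]].
All simple roots have the same length, so the diagram is simply laced. The associated Dynkin diagram is a chain of 6 nodes with one extra node attached to the third node from one end (E_7), so the type is E_7.

E_7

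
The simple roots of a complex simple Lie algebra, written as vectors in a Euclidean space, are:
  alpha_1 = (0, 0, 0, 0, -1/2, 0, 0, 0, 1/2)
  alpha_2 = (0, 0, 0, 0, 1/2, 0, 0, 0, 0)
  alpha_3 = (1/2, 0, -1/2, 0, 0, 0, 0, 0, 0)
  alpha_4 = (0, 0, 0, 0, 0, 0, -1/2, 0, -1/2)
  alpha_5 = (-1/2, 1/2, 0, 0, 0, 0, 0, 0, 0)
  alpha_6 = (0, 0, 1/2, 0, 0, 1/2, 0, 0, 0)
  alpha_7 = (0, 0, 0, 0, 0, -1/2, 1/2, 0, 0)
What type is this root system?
Compute the Cartan integers a_ij = 2(alpha_i, alpha_j)/(alpha_j, alpha_j); the resulting 7x7 Cartan matrix is
[[2, -2, 0, -1, 0, 0, 0], [-1, 2, 0, 0, 0, 0, 0], [0, 0, 2, 0, -1, -1, 0], [-1, 0, 0, 2, 0, 0, -1], [0, 0, -1, 0, 2, 0, 0], [0, 0, -1, 0, 0, 2, -1], [0, 0, 0, -1, 0, -1, 2]].
The roots have two lengths (squared-length ratio 2:1); the short ones are alpha_{2}. The associated Dynkin diagram is a chain of 7 nodes with a double edge at one end; the terminal node there is the unique short simple root (B_7), so the type is B_7 (the algebra so(15)).

B7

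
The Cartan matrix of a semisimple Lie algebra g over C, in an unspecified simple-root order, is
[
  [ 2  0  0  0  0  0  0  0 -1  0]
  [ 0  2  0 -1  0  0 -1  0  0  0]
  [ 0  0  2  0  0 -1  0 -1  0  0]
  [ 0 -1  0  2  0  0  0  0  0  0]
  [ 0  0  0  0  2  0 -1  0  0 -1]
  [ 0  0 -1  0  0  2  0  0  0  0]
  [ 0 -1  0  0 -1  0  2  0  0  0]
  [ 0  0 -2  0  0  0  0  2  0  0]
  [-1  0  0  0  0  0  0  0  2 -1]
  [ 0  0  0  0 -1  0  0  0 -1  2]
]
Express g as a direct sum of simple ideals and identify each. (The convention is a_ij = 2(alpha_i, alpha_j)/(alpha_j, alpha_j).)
The diagram associated to this matrix has two connected components: the simple roots {alpha_1, alpha_2, alpha_4, alpha_5, alpha_7, alpha_9, alpha_10} form a chain of 7 nodes with single edges (A_7), and {alpha_3, alpha_6, alpha_8} form a chain of 3 nodes with a double edge at one end; the terminal node there is the unique long simple root (C_3). A semisimple Lie algebra decomposes uniquely as the direct sum of simple ideals, one per connected component of its Dynkin diagram, so g ≅ A_7 ⊕ C_3 (dimension 63 + 21 = 84).

A_7 ⊕ C_3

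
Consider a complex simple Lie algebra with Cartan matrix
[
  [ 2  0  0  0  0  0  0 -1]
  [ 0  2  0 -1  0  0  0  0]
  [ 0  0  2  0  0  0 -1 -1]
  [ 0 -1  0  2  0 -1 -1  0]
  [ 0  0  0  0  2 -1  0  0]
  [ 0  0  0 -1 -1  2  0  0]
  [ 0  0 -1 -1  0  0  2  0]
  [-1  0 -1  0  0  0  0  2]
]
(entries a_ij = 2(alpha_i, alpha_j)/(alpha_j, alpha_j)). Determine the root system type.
The matrix has rank 8 with 2's on the diagonal. Reading the off-diagonal entries as Dynkin edges (a single edge where a_ij = a_ji = -1; a double or triple edge where a_ij * a_ji = 2 or 3), the diagram is a chain of 7 nodes with one extra node attached to the third node from one end (E_8). One simple-root ordering that puts it in standard form is (alpha_5, alpha_2, alpha_6, alpha_4, alpha_7, alpha_3, alpha_8, alpha_1). So the algebra is type E_8.

type E_8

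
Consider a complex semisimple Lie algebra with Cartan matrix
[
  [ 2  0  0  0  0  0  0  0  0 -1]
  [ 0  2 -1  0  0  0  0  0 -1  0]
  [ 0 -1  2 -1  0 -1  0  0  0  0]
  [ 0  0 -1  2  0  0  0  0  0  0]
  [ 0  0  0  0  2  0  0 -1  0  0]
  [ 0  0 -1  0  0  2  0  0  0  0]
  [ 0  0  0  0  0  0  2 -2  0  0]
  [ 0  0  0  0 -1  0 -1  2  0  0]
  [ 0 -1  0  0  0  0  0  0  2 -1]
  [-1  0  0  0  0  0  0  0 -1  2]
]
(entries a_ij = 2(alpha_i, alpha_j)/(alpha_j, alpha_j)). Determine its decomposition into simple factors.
The diagram associated to this matrix has two connected components: the simple roots {alpha_5, alpha_7, alpha_8} form a chain of 3 nodes with a double edge at one end; the terminal node there is the unique long simple root (C_3), and {alpha_1, alpha_2, alpha_3, alpha_4, alpha_6, alpha_9, alpha_10} form a chain of 5 nodes with a fork of two nodes at one end (D_7). A semisimple Lie algebra decomposes uniquely as the direct sum of simple ideals, one per connected component of its Dynkin diagram, so g ≅ C_3 ⊕ D_7 (dimension 21 + 91 = 112).

C_3 (sp(6)) ⊕ D_7 (so(14))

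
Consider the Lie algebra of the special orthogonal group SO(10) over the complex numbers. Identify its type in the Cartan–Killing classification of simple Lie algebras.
This is so(10) with 10 even, which has dimension 10(10-1)/2 = 45 and rank 10/2 = 5. In the classification of classical Lie algebras, the orthogonal algebra so(2n) in an even number of variables has type D_n; here n = 5, so the Dynkin diagram is a chain of 3 nodes with a fork of two nodes at one end (D_5). Hence the type is D_5.

type D_5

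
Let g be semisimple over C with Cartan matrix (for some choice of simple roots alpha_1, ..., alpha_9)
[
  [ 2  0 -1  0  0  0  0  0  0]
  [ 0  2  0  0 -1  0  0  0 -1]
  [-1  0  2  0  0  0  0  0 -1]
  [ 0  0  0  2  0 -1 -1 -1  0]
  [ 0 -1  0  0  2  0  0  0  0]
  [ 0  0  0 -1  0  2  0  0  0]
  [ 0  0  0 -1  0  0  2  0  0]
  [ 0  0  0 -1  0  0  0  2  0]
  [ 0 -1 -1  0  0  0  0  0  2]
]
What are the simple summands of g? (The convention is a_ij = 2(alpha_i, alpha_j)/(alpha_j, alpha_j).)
The diagram associated to this matrix has two connected components: the simple roots {alpha_1, alpha_2, alpha_3, alpha_5, alpha_9} form a chain of 5 nodes with single edges (A_5), and {alpha_4, alpha_6, alpha_7, alpha_8} form a chain of 2 nodes with a fork of two nodes at one end (D_4). A semisimple Lie algebra decomposes uniquely as the direct sum of simple ideals, one per connected component of its Dynkin diagram, so g ≅ A_5 ⊕ D_4 (dimension 35 + 28 = 63).

type A_5 ⊕ type D_4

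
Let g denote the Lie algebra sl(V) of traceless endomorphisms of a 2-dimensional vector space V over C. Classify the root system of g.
A_1 (sl(2))

This is sl(2), which has dimension 2^2 - 1 = 3 and rank 2 - 1 = 1 (a Cartan subalgebra is the diagonal traceless matrices). In the classification of classical Lie algebras, the special linear algebra sl(n+1) has type A_n; here n = 1, so the Dynkin diagram is a chain of 1 nodes with single edges (A_1). Hence the type is A_1.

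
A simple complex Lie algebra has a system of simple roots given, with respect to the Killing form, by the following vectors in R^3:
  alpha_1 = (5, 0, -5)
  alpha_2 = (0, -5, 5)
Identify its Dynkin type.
Compute the Cartan integers a_ij = 2(alpha_i, alpha_j)/(alpha_j, alpha_j); the resulting 2x2 Cartan matrix is
[[2, -1], [-1, 2]].
All simple roots have the same length, so the diagram is simply laced. The associated Dynkin diagram is a chain of 2 nodes with single edges (A_2), so the type is A_2 (the algebra sl(3)).

A2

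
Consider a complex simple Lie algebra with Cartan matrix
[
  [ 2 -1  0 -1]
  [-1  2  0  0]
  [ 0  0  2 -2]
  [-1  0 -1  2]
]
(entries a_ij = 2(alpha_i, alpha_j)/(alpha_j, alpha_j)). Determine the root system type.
C_4

The matrix has rank 4 with 2's on the diagonal. Reading the off-diagonal entries as Dynkin edges (a single edge where a_ij = a_ji = -1; a double or triple edge where a_ij * a_ji = 2 or 3), the diagram is a chain of 4 nodes with a double edge at one end; the terminal node there is the unique long simple root (C_4). One simple-root ordering that puts it in standard form is (alpha_2, alpha_1, alpha_4, alpha_3). So the algebra is type C_4, i.e. sp(8).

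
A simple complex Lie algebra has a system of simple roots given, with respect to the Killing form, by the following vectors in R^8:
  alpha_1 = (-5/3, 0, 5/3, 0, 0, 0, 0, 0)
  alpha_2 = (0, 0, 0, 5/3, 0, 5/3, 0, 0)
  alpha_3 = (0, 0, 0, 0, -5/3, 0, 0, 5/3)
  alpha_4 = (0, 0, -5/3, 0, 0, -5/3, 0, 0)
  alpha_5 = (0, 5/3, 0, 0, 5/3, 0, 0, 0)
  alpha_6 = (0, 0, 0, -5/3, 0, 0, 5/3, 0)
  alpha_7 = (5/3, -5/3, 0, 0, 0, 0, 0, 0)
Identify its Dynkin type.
type A_7

Compute the Cartan integers a_ij = 2(alpha_i, alpha_j)/(alpha_j, alpha_j); the resulting 7x7 Cartan matrix is
[[2, 0, 0, -1, 0, 0, -1], [0, 2, 0, -1, 0, -1, 0], [0, 0, 2, 0, -1, 0, 0], [-1, -1, 0, 2, 0, 0, 0], [0, 0, -1, 0, 2, 0, -1], [0, -1, 0, 0, 0, 2, 0], [-1, 0, 0, 0, -1, 0, 2]].
All simple roots have the same length, so the diagram is simply laced. The associated Dynkin diagram is a chain of 7 nodes with single edges (A_7), so the type is A_7 (the algebra sl(8)).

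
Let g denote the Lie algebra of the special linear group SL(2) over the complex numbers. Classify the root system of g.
This is sl(2), which has dimension 2^2 - 1 = 3 and rank 2 - 1 = 1 (a Cartan subalgebra is the diagonal traceless matrices). In the classification of classical Lie algebras, the special linear algebra sl(n+1) has type A_n; here n = 1, so the Dynkin diagram is a chain of 1 nodes with single edges (A_1). Hence the type is A_1.

A1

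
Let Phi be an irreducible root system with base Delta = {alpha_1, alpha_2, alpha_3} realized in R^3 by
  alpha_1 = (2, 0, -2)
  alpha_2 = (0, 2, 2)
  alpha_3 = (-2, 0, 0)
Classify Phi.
Compute the Cartan integers a_ij = 2(alpha_i, alpha_j)/(alpha_j, alpha_j); the resulting 3x3 Cartan matrix is
[[2, -1, -2], [-1, 2, 0], [-1, 0, 2]].
The roots have two lengths (squared-length ratio 2:1); the short ones are alpha_{3}. The associated Dynkin diagram is a chain of 3 nodes with a double edge at one end; the terminal node there is the unique short simple root (B_3), so the type is B_3 (the algebra so(7)).

B3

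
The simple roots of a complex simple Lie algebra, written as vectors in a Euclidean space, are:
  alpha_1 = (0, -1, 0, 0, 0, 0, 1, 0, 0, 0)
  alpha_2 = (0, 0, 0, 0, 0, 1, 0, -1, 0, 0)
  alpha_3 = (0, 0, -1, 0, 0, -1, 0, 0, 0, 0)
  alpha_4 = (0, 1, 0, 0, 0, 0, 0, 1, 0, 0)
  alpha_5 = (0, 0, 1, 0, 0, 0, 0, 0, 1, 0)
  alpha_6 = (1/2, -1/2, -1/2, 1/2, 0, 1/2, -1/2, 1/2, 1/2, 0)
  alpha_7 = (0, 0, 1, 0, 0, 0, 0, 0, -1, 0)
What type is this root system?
type E_7

Compute the Cartan integers a_ij = 2(alpha_i, alpha_j)/(alpha_j, alpha_j); the resulting 7x7 Cartan matrix is
[[2, 0, 0, -1, 0, 0, 0], [0, 2, -1, -1, 0, 0, 0], [0, -1, 2, 0, -1, 0, -1], [-1, -1, 0, 2, 0, 0, 0], [0, 0, -1, 0, 2, 0, 0], [0, 0, 0, 0, 0, 2, -1], [0, 0, -1, 0, 0, -1, 2]].
All simple roots have the same length, so the diagram is simply laced. The associated Dynkin diagram is a chain of 6 nodes with one extra node attached to the third node from one end (E_7), so the type is E_7.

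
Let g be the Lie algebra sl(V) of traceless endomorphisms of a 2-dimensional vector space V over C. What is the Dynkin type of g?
This is sl(2), which has dimension 2^2 - 1 = 3 and rank 2 - 1 = 1 (a Cartan subalgebra is the diagonal traceless matrices). In the classification of classical Lie algebras, the special linear algebra sl(n+1) has type A_n; here n = 1, so the Dynkin diagram is a chain of 1 nodes with single edges (A_1). Hence the type is A_1.

A_1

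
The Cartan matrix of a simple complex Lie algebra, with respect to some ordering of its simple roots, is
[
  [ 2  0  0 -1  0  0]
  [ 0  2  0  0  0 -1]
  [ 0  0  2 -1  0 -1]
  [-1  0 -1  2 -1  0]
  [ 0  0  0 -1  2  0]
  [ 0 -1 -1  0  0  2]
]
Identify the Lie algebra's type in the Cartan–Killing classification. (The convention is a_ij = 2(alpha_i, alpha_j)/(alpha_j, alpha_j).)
type D_6

The matrix has rank 6 with 2's on the diagonal. Reading the off-diagonal entries as Dynkin edges (a single edge where a_ij = a_ji = -1; a double or triple edge where a_ij * a_ji = 2 or 3), the diagram is a chain of 4 nodes with a fork of two nodes at one end (D_6). One simple-root ordering that puts it in standard form is (alpha_2, alpha_6, alpha_3, alpha_4, alpha_5, alpha_1). So the algebra is type D_6, i.e. so(12).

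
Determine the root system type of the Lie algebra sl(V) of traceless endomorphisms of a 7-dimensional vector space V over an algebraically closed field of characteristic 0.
This is sl(7), which has dimension 7^2 - 1 = 48 and rank 7 - 1 = 6 (a Cartan subalgebra is the diagonal traceless matrices). In the classification of classical Lie algebras, the special linear algebra sl(n+1) has type A_n; here n = 6, so the Dynkin diagram is a chain of 6 nodes with single edges (A_6). Hence the type is A_6.

type A_6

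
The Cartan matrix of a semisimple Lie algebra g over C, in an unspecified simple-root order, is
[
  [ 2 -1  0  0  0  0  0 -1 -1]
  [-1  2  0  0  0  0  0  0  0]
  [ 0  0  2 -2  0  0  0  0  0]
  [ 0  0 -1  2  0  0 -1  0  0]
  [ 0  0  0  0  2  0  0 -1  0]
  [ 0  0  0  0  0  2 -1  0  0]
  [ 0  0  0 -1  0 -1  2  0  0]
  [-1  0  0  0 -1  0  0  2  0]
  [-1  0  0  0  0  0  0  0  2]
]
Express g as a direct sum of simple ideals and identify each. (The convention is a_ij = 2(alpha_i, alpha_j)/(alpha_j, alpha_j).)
C_4 ⊕ D_5

The diagram associated to this matrix has two connected components: the simple roots {alpha_3, alpha_4, alpha_6, alpha_7} form a chain of 4 nodes with a double edge at one end; the terminal node there is the unique long simple root (C_4), and {alpha_1, alpha_2, alpha_5, alpha_8, alpha_9} form a chain of 3 nodes with a fork of two nodes at one end (D_5). A semisimple Lie algebra decomposes uniquely as the direct sum of simple ideals, one per connected component of its Dynkin diagram, so g ≅ C_4 ⊕ D_5 (dimension 36 + 45 = 81).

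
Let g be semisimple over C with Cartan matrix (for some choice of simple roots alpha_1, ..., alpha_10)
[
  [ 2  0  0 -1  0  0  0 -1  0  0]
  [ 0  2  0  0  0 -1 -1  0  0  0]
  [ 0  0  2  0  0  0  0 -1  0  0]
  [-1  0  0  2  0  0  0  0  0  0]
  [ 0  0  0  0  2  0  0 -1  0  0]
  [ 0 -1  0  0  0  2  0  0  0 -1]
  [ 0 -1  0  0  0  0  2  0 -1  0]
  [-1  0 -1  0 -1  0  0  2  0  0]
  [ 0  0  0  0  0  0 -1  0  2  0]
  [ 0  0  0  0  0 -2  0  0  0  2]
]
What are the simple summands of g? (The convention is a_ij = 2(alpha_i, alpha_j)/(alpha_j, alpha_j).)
The diagram associated to this matrix has two connected components: the simple roots {alpha_2, alpha_6, alpha_7, alpha_9, alpha_10} form a chain of 5 nodes with a double edge at one end; the terminal node there is the unique long simple root (C_5), and {alpha_1, alpha_3, alpha_4, alpha_5, alpha_8} form a chain of 3 nodes with a fork of two nodes at one end (D_5). A semisimple Lie algebra decomposes uniquely as the direct sum of simple ideals, one per connected component of its Dynkin diagram, so g ≅ C_5 ⊕ D_5 (dimension 55 + 45 = 100).

C_5 (sp(10)) + D_5 (so(10))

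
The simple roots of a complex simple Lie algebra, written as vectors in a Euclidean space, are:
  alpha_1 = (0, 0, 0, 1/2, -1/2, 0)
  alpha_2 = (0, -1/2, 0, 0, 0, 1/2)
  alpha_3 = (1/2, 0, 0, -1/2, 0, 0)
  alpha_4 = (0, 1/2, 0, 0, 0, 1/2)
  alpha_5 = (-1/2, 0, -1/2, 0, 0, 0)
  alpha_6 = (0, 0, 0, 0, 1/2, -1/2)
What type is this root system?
D_6

Compute the Cartan integers a_ij = 2(alpha_i, alpha_j)/(alpha_j, alpha_j); the resulting 6x6 Cartan matrix is
[[2, 0, -1, 0, 0, -1], [0, 2, 0, 0, 0, -1], [-1, 0, 2, 0, -1, 0], [0, 0, 0, 2, 0, -1], [0, 0, -1, 0, 2, 0], [-1, -1, 0, -1, 0, 2]].
All simple roots have the same length, so the diagram is simply laced. The associated Dynkin diagram is a chain of 4 nodes with a fork of two nodes at one end (D_6), so the type is D_6 (the algebra so(12)).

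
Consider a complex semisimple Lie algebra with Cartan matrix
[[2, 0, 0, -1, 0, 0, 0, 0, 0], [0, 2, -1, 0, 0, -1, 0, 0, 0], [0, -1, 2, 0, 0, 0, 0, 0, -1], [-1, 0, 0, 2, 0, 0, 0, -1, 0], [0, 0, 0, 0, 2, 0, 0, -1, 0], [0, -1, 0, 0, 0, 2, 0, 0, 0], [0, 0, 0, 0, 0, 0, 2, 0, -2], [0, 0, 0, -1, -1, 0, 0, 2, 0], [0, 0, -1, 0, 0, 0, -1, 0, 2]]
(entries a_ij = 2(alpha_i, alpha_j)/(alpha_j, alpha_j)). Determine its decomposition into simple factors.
The diagram associated to this matrix has two connected components: the simple roots {alpha_1, alpha_4, alpha_5, alpha_8} form a chain of 4 nodes with single edges (A_4), and {alpha_2, alpha_3, alpha_6, alpha_7, alpha_9} form a chain of 5 nodes with a double edge at one end; the terminal node there is the unique long simple root (C_5). A semisimple Lie algebra decomposes uniquely as the direct sum of simple ideals, one per connected component of its Dynkin diagram, so g ≅ A_4 ⊕ C_5 (dimension 24 + 55 = 79).

A_4 (sl(5)) ⊕ C_5 (sp(10))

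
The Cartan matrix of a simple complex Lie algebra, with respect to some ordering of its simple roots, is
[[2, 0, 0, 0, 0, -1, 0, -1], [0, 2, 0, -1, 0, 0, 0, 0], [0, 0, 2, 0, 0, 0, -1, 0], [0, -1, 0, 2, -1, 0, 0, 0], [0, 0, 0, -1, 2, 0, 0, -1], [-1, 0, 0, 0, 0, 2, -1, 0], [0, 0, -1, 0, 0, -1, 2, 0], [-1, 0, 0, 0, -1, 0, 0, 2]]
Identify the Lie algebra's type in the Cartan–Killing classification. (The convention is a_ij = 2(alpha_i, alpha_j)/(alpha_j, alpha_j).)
The matrix has rank 8 with 2's on the diagonal. Reading the off-diagonal entries as Dynkin edges (a single edge where a_ij = a_ji = -1; a double or triple edge where a_ij * a_ji = 2 or 3), the diagram is a chain of 8 nodes with single edges (A_8). One simple-root ordering that puts it in standard form is (alpha_2, alpha_4, alpha_5, alpha_8, alpha_1, alpha_6, alpha_7, alpha_3). So the algebra is type A_8, i.e. sl(9).

A_8 (sl(9))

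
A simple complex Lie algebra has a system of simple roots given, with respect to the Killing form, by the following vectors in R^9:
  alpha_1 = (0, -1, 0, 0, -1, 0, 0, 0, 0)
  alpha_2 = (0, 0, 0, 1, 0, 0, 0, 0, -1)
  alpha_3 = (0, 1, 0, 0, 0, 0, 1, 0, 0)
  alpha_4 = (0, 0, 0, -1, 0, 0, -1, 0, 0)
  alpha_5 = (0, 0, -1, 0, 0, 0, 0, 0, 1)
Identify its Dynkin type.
A5

Compute the Cartan integers a_ij = 2(alpha_i, alpha_j)/(alpha_j, alpha_j); the resulting 5x5 Cartan matrix is
[[2, 0, -1, 0, 0], [0, 2, 0, -1, -1], [-1, 0, 2, -1, 0], [0, -1, -1, 2, 0], [0, -1, 0, 0, 2]].
All simple roots have the same length, so the diagram is simply laced. The associated Dynkin diagram is a chain of 5 nodes with single edges (A_5), so the type is A_5 (the algebra sl(6)).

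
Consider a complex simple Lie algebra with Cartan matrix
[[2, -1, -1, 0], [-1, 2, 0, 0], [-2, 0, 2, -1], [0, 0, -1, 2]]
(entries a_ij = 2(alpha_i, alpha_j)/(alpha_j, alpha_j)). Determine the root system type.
The matrix has rank 4 with 2's on the diagonal. Reading the off-diagonal entries as Dynkin edges (a single edge where a_ij = a_ji = -1; a double or triple edge where a_ij * a_ji = 2 or 3), the diagram is a chain of 4 nodes with a double edge between the middle two (F_4). One simple-root ordering that puts it in standard form is (alpha_4, alpha_3, alpha_1, alpha_2). So the algebra is type F_4.

type F_4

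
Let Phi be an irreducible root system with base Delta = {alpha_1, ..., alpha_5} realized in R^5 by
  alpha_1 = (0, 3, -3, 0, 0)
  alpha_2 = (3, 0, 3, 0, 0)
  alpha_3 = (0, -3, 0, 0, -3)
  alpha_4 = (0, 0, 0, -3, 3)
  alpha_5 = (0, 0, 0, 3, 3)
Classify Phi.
Compute the Cartan integers a_ij = 2(alpha_i, alpha_j)/(alpha_j, alpha_j); the resulting 5x5 Cartan matrix is
[[2, -1, -1, 0, 0], [-1, 2, 0, 0, 0], [-1, 0, 2, -1, -1], [0, 0, -1, 2, 0], [0, 0, -1, 0, 2]].
All simple roots have the same length, so the diagram is simply laced. The associated Dynkin diagram is a chain of 3 nodes with a fork of two nodes at one end (D_5), so the type is D_5 (the algebra so(10)).

D_5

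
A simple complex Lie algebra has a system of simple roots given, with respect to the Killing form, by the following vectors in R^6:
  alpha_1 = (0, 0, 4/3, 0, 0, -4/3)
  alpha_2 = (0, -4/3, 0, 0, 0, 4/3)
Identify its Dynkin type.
A2

Compute the Cartan integers a_ij = 2(alpha_i, alpha_j)/(alpha_j, alpha_j); the resulting 2x2 Cartan matrix is
[[2, -1], [-1, 2]].
All simple roots have the same length, so the diagram is simply laced. The associated Dynkin diagram is a chain of 2 nodes with single edges (A_2), so the type is A_2 (the algebra sl(3)).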